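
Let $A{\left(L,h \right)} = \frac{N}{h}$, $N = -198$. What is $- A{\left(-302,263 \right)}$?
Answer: $\frac{198}{263} \approx 0.75285$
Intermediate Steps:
$A{\left(L,h \right)} = - \frac{198}{h}$
$- A{\left(-302,263 \right)} = - \frac{-198}{263} = \left(-1\right) \left(- \frac{198}{263}\right) = \frac{198}{263}$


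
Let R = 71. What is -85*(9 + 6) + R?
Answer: -1204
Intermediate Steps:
-85*(9 + 6) + R = -85*(9 + 6) + 71 = -85*15 + 71 = -1275 + 71 = -1204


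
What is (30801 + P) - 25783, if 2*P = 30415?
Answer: 40451/2 ≈ 20226.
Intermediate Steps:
P = 30415/2 (P = (½)*30415 = 30415/2 ≈ 15208.)
(30801 + P) - 25783 = (30801 + 30415/2) - 25783 = 92017/2 - 25783 = 40451/2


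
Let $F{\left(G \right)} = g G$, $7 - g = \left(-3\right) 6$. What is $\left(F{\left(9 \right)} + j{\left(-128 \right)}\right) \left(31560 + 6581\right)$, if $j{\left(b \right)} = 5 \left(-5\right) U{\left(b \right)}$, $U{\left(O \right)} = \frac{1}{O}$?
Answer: $\frac{1099414325}{128} \approx 8.5892 \cdot 10^{6}$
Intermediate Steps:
$g = 25$ ($g = 7 - \left(-3\right) 6 = 7 - -18 = 7 + 18 = 25$)
$j{\left(b \right)} = - \frac{25}{b}$ ($j{\left(b \right)} = \frac{5 \left(-5\right)}{b} = - \frac{25}{b}$)
$F{\left(G \right)} = 25 G$
$\left(F{\left(9 \right)} + j{\left(-128 \right)}\right) \left(31560 + 6581\right) = \left(25 \cdot 9 - \frac{25}{-128}\right) \left(31560 + 6581\right) = \left(225 - - \frac{25}{128}\right) 38141 = \left(225 + \frac{25}{128}\right) 38141 = \frac{28825}{128} \cdot 38141 = \frac{1099414325}{128}$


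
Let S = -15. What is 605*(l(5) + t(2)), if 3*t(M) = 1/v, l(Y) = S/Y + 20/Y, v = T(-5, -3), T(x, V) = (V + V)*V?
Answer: 33275/54 ≈ 616.20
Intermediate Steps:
T(x, V) = 2*V² (T(x, V) = (2*V)*V = 2*V²)
v = 18 (v = 2*(-3)² = 2*9 = 18)
l(Y) = 5/Y (l(Y) = -15/Y + 20/Y = 5/Y)
t(M) = 1/54 (t(M) = (⅓)/18 = (⅓)*(1/18) = 1/54)
605*(l(5) + t(2)) = 605*(5/5 + 1/54) = 605*(5*(⅕) + 1/54) = 605*(1 + 1/54) = 605*(55/54) = 33275/54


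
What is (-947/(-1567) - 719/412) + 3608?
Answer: 2328602723/645604 ≈ 3606.9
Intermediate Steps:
(-947/(-1567) - 719/412) + 3608 = (-947*(-1/1567) - 719*1/412) + 3608 = (947/1567 - 719/412) + 3608 = -736509/645604 + 3608 = 2328602723/645604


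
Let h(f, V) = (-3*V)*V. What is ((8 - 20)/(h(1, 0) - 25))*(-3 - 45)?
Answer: -576/25 ≈ -23.040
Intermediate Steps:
h(f, V) = -3*V**2
((8 - 20)/(h(1, 0) - 25))*(-3 - 45) = ((8 - 20)/(-3*0**2 - 25))*(-3 - 45) = -12/(-3*0 - 25)*(-48) = -12/(0 - 25)*(-48) = -12/(-25)*(-48) = -12*(-1/25)*(-48) = (12/25)*(-48) = -576/25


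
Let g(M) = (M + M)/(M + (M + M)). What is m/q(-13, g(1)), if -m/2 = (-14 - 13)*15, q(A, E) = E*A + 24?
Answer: 1215/23 ≈ 52.826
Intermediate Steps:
g(M) = 2/3 (g(M) = (2*M)/(M + 2*M) = (2*M)/((3*M)) = (2*M)*(1/(3*M)) = 2/3)
q(A, E) = 24 + A*E (q(A, E) = A*E + 24 = 24 + A*E)
m = 810 (m = -2*(-14 - 13)*15 = -(-54)*15 = -2*(-405) = 810)
m/q(-13, g(1)) = 810/(24 - 13*2/3) = 810/(24 - 26/3) = 810/(46/3) = 810*(3/46) = 1215/23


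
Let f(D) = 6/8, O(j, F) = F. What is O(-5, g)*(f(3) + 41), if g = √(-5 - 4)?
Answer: 501*I/4 ≈ 125.25*I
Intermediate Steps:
g = 3*I (g = √(-9) = 3*I ≈ 3.0*I)
f(D) = ¾ (f(D) = 6*(⅛) = ¾)
O(-5, g)*(f(3) + 41) = (3*I)*(¾ + 41) = (3*I)*(167/4) = 501*I/4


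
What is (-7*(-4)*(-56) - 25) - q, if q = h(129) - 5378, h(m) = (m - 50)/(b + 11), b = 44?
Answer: 208096/55 ≈ 3783.6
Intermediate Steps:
h(m) = -10/11 + m/55 (h(m) = (m - 50)/(44 + 11) = (-50 + m)/55 = (-50 + m)*(1/55) = -10/11 + m/55)
q = -295711/55 (q = (-10/11 + (1/55)*129) - 5378 = (-10/11 + 129/55) - 5378 = 79/55 - 5378 = -295711/55 ≈ -5376.6)
(-7*(-4)*(-56) - 25) - q = (-7*(-4)*(-56) - 25) - 1*(-295711/55) = (28*(-56) - 25) + 295711/55 = (-1568 - 25) + 295711/55 = -1593 + 295711/55 = 208096/55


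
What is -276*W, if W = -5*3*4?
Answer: 16560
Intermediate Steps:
W = -60 (W = -15*4 = -60)
-276*W = -276*(-60) = 16560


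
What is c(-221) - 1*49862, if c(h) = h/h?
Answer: -49861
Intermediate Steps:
c(h) = 1
c(-221) - 1*49862 = 1 - 1*49862 = 1 - 49862 = -49861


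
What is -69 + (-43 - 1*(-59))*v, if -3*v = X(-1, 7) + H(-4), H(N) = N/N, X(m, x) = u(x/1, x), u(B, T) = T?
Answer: -335/3 ≈ -111.67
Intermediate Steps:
X(m, x) = x
H(N) = 1
v = -8/3 (v = -(7 + 1)/3 = -⅓*8 = -8/3 ≈ -2.6667)
-69 + (-43 - 1*(-59))*v = -69 + (-43 - 1*(-59))*(-8/3) = -69 + (-43 + 59)*(-8/3) = -69 + 16*(-8/3) = -69 - 128/3 = -335/3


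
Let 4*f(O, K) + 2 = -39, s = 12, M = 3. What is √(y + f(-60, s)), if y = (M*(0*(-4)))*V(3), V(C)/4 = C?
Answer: I*√41/2 ≈ 3.2016*I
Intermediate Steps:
V(C) = 4*C
f(O, K) = -41/4 (f(O, K) = -½ + (¼)*(-39) = -½ - 39/4 = -41/4)
y = 0 (y = (3*(0*(-4)))*(4*3) = (3*0)*12 = 0*12 = 0)
√(y + f(-60, s)) = √(0 - 41/4) = √(-41/4) = I*√41/2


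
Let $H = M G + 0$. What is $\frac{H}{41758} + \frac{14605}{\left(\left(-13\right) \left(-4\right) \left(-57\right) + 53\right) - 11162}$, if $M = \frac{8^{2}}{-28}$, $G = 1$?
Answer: $- \frac{2134677149}{2056811169} \approx -1.0379$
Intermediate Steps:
$M = - \frac{16}{7}$ ($M = 64 \left(- \frac{1}{28}\right) = - \frac{16}{7} \approx -2.2857$)
$H = - \frac{16}{7}$ ($H = \left(- \frac{16}{7}\right) 1 + 0 = - \frac{16}{7} + 0 = - \frac{16}{7} \approx -2.2857$)
$\frac{H}{41758} + \frac{14605}{\left(\left(-13\right) \left(-4\right) \left(-57\right) + 53\right) - 11162} = - \frac{16}{7 \cdot 41758} + \frac{14605}{\left(\left(-13\right) \left(-4\right) \left(-57\right) + 53\right) - 11162} = \left(- \frac{16}{7}\right) \frac{1}{41758} + \frac{14605}{\left(52 \left(-57\right) + 53\right) - 11162} = - \frac{8}{146153} + \frac{14605}{\left(-2964 + 53\right) - 11162} = - \frac{8}{146153} + \frac{14605}{-2911 - 11162} = - \frac{8}{146153} + \frac{14605}{-14073} = - \frac{8}{146153} + 14605 \left(- \frac{1}{14073}\right) = - \frac{8}{146153} - \frac{14605}{14073} = - \frac{2134677149}{2056811169}$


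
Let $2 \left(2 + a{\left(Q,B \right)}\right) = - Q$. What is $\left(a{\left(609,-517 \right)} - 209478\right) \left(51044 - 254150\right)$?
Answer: $42608490657$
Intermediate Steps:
$a{\left(Q,B \right)} = -2 - \frac{Q}{2}$ ($a{\left(Q,B \right)} = -2 + \frac{\left(-1\right) Q}{2} = -2 - \frac{Q}{2}$)
$\left(a{\left(609,-517 \right)} - 209478\right) \left(51044 - 254150\right) = \left(\left(-2 - \frac{609}{2}\right) - 209478\right) \left(51044 - 254150\right) = \left(\left(-2 - \frac{609}{2}\right) - 209478\right) \left(-203106\right) = \left(- \frac{613}{2} - 209478\right) \left(-203106\right) = \left(- \frac{419569}{2}\right) \left(-203106\right) = 42608490657$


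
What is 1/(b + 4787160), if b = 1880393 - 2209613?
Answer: 1/4457940 ≈ 2.2432e-7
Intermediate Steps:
b = -329220
1/(b + 4787160) = 1/(-329220 + 4787160) = 1/4457940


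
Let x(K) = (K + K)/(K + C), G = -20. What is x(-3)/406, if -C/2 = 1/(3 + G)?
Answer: 51/9947 ≈ 0.0051272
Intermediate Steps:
C = 2/17 (C = -2/(3 - 20) = -2/(-17) = -2*(-1/17) = 2/17 ≈ 0.11765)
x(K) = 2*K/(2/17 + K) (x(K) = (K + K)/(K + 2/17) = (2*K)/(2/17 + K) = 2*K/(2/17 + K))
x(-3)/406 = (34*(-3)/(2 + 17*(-3)))/406 = (34*(-3)/(2 - 51))*(1/406) = (34*(-3)/(-49))*(1/406) = (34*(-3)*(-1/49))*(1/406) = (102/49)*(1/406) = 51/9947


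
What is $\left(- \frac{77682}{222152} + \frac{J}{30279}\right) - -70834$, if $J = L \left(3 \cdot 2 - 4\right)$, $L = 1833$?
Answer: $\frac{79411037589371}{1121090068} \approx 70834.0$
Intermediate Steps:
$J = 3666$ ($J = 1833 \left(3 \cdot 2 - 4\right) = 1833 \left(6 - 4\right) = 1833 \cdot 2 = 3666$)
$\left(- \frac{77682}{222152} + \frac{J}{30279}\right) - -70834 = \left(- \frac{77682}{222152} + \frac{3666}{30279}\right) - -70834 = \left(\left(-77682\right) \frac{1}{222152} + 3666 \cdot \frac{1}{30279}\right) + 70834 = \left(- \frac{38841}{111076} + \frac{1222}{10093}\right) + 70834 = - \frac{256287341}{1121090068} + 70834 = \frac{79411037589371}{1121090068}$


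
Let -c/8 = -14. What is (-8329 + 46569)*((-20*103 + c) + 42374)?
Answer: 1545890240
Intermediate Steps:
c = 112 (c = -8*(-14) = 112)
(-8329 + 46569)*((-20*103 + c) + 42374) = (-8329 + 46569)*((-20*103 + 112) + 42374) = 38240*((-2060 + 112) + 42374) = 38240*(-1948 + 42374) = 38240*40426 = 1545890240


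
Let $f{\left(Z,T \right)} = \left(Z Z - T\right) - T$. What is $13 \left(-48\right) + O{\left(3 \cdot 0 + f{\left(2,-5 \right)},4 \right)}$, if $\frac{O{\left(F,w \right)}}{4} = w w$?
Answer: $-560$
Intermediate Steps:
$f{\left(Z,T \right)} = Z^{2} - 2 T$ ($f{\left(Z,T \right)} = \left(Z^{2} - T\right) - T = Z^{2} - 2 T$)
$O{\left(F,w \right)} = 4 w^{2}$ ($O{\left(F,w \right)} = 4 w w = 4 w^{2}$)
$13 \left(-48\right) + O{\left(3 \cdot 0 + f{\left(2,-5 \right)},4 \right)} = 13 \left(-48\right) + 4 \cdot 4^{2} = -624 + 4 \cdot 16 = -624 + 64 = -560$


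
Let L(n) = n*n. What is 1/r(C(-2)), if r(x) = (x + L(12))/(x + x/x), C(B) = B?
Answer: -1/142 ≈ -0.0070423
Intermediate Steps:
L(n) = n**2
r(x) = (144 + x)/(1 + x) (r(x) = (x + 12**2)/(x + x/x) = (x + 144)/(x + 1) = (144 + x)/(1 + x))
1/r(C(-2)) = 1/((144 - 2)/(1 - 2)) = 1/(142/(-1)) = 1/(-1*142) = 1/(-142) = -1/142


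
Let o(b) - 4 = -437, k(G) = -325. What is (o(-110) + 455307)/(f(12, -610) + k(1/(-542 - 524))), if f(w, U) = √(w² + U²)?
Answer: 147834050/266619 + 909748*√93061/266619 ≈ 1595.4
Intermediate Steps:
f(w, U) = √(U² + w²)
o(b) = -433 (o(b) = 4 - 437 = -433)
(o(-110) + 455307)/(f(12, -610) + k(1/(-542 - 524))) = (-433 + 455307)/(√((-610)² + 12²) - 325) = 454874/(√(372100 + 144) - 325) = 454874/(√372244 - 325) = 454874/(2*√93061 - 325) = 454874/(-325 + 2*√93061)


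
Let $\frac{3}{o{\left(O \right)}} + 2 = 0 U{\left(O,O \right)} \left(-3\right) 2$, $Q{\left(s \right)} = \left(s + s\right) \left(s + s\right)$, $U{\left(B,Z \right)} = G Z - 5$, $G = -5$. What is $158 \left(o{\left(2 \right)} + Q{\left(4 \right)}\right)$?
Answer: $9875$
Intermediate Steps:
$U{\left(B,Z \right)} = -5 - 5 Z$ ($U{\left(B,Z \right)} = - 5 Z - 5 = -5 - 5 Z$)
$Q{\left(s \right)} = 4 s^{2}$ ($Q{\left(s \right)} = 2 s 2 s = 4 s^{2}$)
$o{\left(O \right)} = - \frac{3}{2}$ ($o{\left(O \right)} = \frac{3}{-2 + 0 \left(-5 - 5 O\right) \left(-3\right) 2} = \frac{3}{-2 + 0 \left(-3\right) 2} = \frac{3}{-2 + 0 \cdot 2} = \frac{3}{-2 + 0} = \frac{3}{-2} = 3 \left(- \frac{1}{2}\right) = - \frac{3}{2}$)
$158 \left(o{\left(2 \right)} + Q{\left(4 \right)}\right) = 158 \left(- \frac{3}{2} + 4 \cdot 4^{2}\right) = 158 \left(- \frac{3}{2} + 4 \cdot 16\right) = 158 \left(- \frac{3}{2} + 64\right) = 158 \cdot \frac{125}{2} = 9875$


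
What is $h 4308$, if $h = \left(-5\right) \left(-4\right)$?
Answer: $86160$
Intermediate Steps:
$h = 20$
$h 4308 = 20 \cdot 4308 = 86160$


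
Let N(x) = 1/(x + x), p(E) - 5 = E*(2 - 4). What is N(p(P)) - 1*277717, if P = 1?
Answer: -1666301/6 ≈ -2.7772e+5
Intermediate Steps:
p(E) = 5 - 2*E (p(E) = 5 + E*(2 - 4) = 5 + E*(-2) = 5 - 2*E)
N(x) = 1/(2*x)
N(p(P)) - 1*277717 = 1/(2*(5 - 2*1)) - 1*277717 = 1/(2*(5 - 2)) - 277717 = (½)/3 - 277717 = (½)*(⅓) - 277717 = ⅙ - 277717 = -1666301/6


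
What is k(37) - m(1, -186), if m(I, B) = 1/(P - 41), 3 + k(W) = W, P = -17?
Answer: 1973/58 ≈ 34.017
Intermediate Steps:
k(W) = -3 + W
m(I, B) = -1/58 (m(I, B) = 1/(-17 - 41) = 1/(-58) = -1/58)
k(37) - m(1, -186) = (-3 + 37) - 1*(-1/58) = 34 + 1/58 = 1973/58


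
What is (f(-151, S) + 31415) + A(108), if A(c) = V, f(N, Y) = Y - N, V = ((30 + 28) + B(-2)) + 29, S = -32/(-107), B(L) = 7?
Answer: 3387652/107 ≈ 31660.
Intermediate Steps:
S = 32/107 (S = -32*(-1/107) = 32/107 ≈ 0.29907)
V = 94 (V = ((30 + 28) + 7) + 29 = (58 + 7) + 29 = 65 + 29 = 94)
A(c) = 94
(f(-151, S) + 31415) + A(108) = ((32/107 - 1*(-151)) + 31415) + 94 = ((32/107 + 151) + 31415) + 94 = (16189/107 + 31415) + 94 = 3377594/107 + 94 = 3387652/107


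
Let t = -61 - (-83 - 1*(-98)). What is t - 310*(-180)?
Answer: 55724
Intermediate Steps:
t = -76 (t = -61 - (-83 + 98) = -61 - 1*15 = -61 - 15 = -76)
t - 310*(-180) = -76 - 310*(-180) = -76 + 55800 = 55724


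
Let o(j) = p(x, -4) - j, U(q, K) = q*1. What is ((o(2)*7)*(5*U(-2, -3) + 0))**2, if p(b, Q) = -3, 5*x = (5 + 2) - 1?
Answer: 122500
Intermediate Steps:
U(q, K) = q
x = 6/5 (x = ((5 + 2) - 1)/5 = (7 - 1)/5 = (1/5)*6 = 6/5 ≈ 1.2000)
o(j) = -3 - j
((o(2)*7)*(5*U(-2, -3) + 0))**2 = (((-3 - 1*2)*7)*(5*(-2) + 0))**2 = (((-3 - 2)*7)*(-10 + 0))**2 = (-5*7*(-10))**2 = (-35*(-10))**2 = 350**2 = 122500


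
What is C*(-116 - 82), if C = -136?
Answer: 26928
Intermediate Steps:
C*(-116 - 82) = -136*(-116 - 82) = -136*(-198) = 26928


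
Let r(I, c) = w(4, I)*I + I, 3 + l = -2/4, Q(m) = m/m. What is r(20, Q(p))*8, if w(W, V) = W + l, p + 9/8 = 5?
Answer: 240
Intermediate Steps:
p = 31/8 (p = -9/8 + 5 = 31/8 ≈ 3.8750)
Q(m) = 1
l = -7/2 (l = -3 - 2/4 = -3 - 2*¼ = -3 - ½ = -7/2 ≈ -3.5000)
w(W, V) = -7/2 + W (w(W, V) = W - 7/2 = -7/2 + W)
r(I, c) = 3*I/2 (r(I, c) = (-7/2 + 4)*I + I = I/2 + I = 3*I/2)
r(20, Q(p))*8 = ((3/2)*20)*8 = 30*8 = 240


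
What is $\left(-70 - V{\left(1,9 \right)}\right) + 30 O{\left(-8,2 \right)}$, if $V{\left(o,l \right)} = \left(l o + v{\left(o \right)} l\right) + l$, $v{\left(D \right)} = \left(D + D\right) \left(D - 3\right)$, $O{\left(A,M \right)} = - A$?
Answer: $188$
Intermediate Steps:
$v{\left(D \right)} = 2 D \left(-3 + D\right)$
$V{\left(o,l \right)} = l + l o + 2 l o \left(-3 + o\right)$ ($V{\left(o,l \right)} = \left(l o + 2 o \left(-3 + o\right) l\right) + l = \left(l o + 2 l o \left(-3 + o\right)\right) + l = l + l o + 2 l o \left(-3 + o\right)$)
$\left(-70 - V{\left(1,9 \right)}\right) + 30 O{\left(-8,2 \right)} = \left(-70 - 9 \left(1 + 1 + 2 \cdot 1 \left(-3 + 1\right)\right)\right) + 30 \left(\left(-1\right) \left(-8\right)\right) = \left(-70 - 9 \left(1 + 1 + 2 \cdot 1 \left(-2\right)\right)\right) + 30 \cdot 8 = \left(-70 - 9 \left(1 + 1 - 4\right)\right) + 240 = \left(-70 - 9 \left(-2\right)\right) + 240 = \left(-70 - -18\right) + 240 = \left(-70 + 18\right) + 240 = -52 + 240 = 188$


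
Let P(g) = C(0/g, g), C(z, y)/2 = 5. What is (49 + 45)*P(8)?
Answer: 940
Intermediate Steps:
C(z, y) = 10 (C(z, y) = 2*5 = 10)
P(g) = 10
(49 + 45)*P(8) = (49 + 45)*10 = 94*10 = 940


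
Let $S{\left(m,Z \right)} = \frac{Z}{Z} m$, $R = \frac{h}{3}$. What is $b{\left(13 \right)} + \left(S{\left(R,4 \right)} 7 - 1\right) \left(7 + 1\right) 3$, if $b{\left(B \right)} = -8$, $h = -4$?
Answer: $-256$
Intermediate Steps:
$R = - \frac{4}{3} \approx -1.3333$
$S{\left(m,Z \right)} = m$ ($S{\left(m,Z \right)} = 1 m = m$)
$b{\left(13 \right)} + \left(S{\left(R,4 \right)} 7 - 1\right) \left(7 + 1\right) 3 = -8 + \left(\left(- \frac{4}{3}\right) 7 - 1\right) \left(7 + 1\right) 3 = -8 + \left(- \frac{28}{3} - 1\right) 8 \cdot 3 = -8 - 248 = -256$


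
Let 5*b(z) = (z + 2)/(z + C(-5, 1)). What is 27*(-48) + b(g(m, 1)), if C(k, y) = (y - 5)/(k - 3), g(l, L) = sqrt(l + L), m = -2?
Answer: -32392/25 - 6*I/25 ≈ -1295.7 - 0.24*I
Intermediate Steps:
g(l, L) = sqrt(L + l)
C(k, y) = (-5 + y)/(-3 + k)
b(z) = (2 + z)/(5*(1/2 + z)) (b(z) = ((z + 2)/(z + (-5 + 1)/(-3 - 5)))/5 = ((2 + z)/(z - 4/(-8)))/5 = ((2 + z)/(z - 1/8*(-4)))/5 = ((2 + z)/(z + 1/2))/5 = ((2 + z)/(1/2 + z))/5 = (2 + z)/(5*(1/2 + z)))
27*(-48) + b(g(m, 1)) = 27*(-48) + 2*(2 + sqrt(1 - 2))/(5*(1 + 2*sqrt(1 - 2))) = -1296 + 2*(2 + sqrt(-1))/(5*(1 + 2*sqrt(-1))) = -1296 + 2*(2 + I)/(5*(1 + 2*I)) = -1296 + 2*((1 - 2*I)/5)*(2 + I)/5 = -1296 + 2*(1 - 2*I)*(2 + I)/25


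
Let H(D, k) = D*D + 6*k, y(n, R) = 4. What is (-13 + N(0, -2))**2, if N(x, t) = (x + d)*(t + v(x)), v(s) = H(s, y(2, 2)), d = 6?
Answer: 14161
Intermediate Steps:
H(D, k) = D**2 + 6*k
v(s) = 24 + s**2 (v(s) = s**2 + 6*4 = s**2 + 24 = 24 + s**2)
N(x, t) = (6 + x)*(24 + t + x**2) (N(x, t) = (x + 6)*(t + (24 + x**2)) = (6 + x)*(24 + t + x**2))
(-13 + N(0, -2))**2 = (-13 + (144 + 6*(-2) + 6*0**2 - 2*0 + 0*(24 + 0**2)))**2 = (-13 + (144 - 12 + 6*0 + 0 + 0*(24 + 0)))**2 = (-13 + (144 - 12 + 0 + 0 + 0*24))**2 = (-13 + (144 - 12 + 0 + 0 + 0))**2 = (-13 + 132)**2 = 119**2 = 14161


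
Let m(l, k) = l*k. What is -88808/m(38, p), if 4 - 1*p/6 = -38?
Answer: -11101/1197 ≈ -9.2740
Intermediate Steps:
p = 252 (p = 24 - 6*(-38) = 24 + 228 = 252)
m(l, k) = k*l
-88808/m(38, p) = -88808/(252*38) = -88808/9576 = -88808*1/9576 = -11101/1197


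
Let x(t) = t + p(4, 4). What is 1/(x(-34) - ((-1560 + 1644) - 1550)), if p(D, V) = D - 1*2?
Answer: 1/1434 ≈ 0.00069735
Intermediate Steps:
p(D, V) = -2 + D (p(D, V) = D - 2 = -2 + D)
x(t) = 2 + t (x(t) = t + (-2 + 4) = t + 2 = 2 + t)
1/(x(-34) - ((-1560 + 1644) - 1550)) = 1/((2 - 34) - ((-1560 + 1644) - 1550)) = 1/(-32 - (84 - 1550)) = 1/(-32 - 1*(-1466)) = 1/(-32 + 1466) = 1/1434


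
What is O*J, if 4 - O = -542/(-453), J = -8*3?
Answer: -10160/151 ≈ -67.285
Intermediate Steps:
J = -24
O = 1270/453 (O = 4 - (-542)/(-453) = 4 - (-542)*(-1)/453 = 4 - 1*542/453 = 4 - 542/453 = 1270/453 ≈ 2.8035)
O*J = (1270/453)*(-24) = -10160/151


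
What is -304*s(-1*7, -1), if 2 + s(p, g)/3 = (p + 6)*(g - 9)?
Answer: -7296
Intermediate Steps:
s(p, g) = -6 + 3*(-9 + g)*(6 + p) (s(p, g) = -6 + 3*((p + 6)*(g - 9)) = -6 + 3*((6 + p)*(-9 + g)) = -6 + 3*((-9 + g)*(6 + p)) = -6 + 3*(-9 + g)*(6 + p))
-304*s(-1*7, -1) = -304*(-168 - (-27)*7 + 18*(-1) + 3*(-1)*(-1*7)) = -304*(-168 - 27*(-7) - 18 + 3*(-1)*(-7)) = -304*(-168 + 189 - 18 + 21) = -304*24 = -7296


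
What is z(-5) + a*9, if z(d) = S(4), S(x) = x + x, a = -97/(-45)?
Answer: 137/5 ≈ 27.400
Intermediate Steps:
a = 97/45 (a = -97*(-1/45) = 97/45 ≈ 2.1556)
S(x) = 2*x
z(d) = 8 (z(d) = 2*4 = 8)
z(-5) + a*9 = 8 + (97/45)*9 = 8 + 97/5 = 137/5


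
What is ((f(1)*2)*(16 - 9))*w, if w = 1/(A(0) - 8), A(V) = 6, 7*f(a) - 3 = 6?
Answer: -9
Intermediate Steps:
f(a) = 9/7 (f(a) = 3/7 + (⅐)*6 = 3/7 + 6/7 = 9/7)
w = -½ (w = 1/(6 - 8) = 1/(-2) = -½ ≈ -0.50000)
((f(1)*2)*(16 - 9))*w = (((9/7)*2)*(16 - 9))*(-½) = ((18/7)*7)*(-½) = 18*(-½) = -9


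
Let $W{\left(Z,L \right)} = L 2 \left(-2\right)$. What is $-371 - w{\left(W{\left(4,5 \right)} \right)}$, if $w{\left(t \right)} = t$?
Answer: $-351$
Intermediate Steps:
$W{\left(Z,L \right)} = - 4 L$ ($W{\left(Z,L \right)} = 2 L \left(-2\right) = - 4 L$)
$-371 - w{\left(W{\left(4,5 \right)} \right)} = -371 - \left(-4\right) 5 = -371 - -20 = -371 + 20 = -351$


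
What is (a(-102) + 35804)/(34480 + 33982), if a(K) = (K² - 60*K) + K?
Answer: 26113/34231 ≈ 0.76285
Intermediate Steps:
a(K) = K² - 59*K
(a(-102) + 35804)/(34480 + 33982) = (-102*(-59 - 102) + 35804)/(34480 + 33982) = (-102*(-161) + 35804)/68462 = (16422 + 35804)*(1/68462) = 52226*(1/68462) = 26113/34231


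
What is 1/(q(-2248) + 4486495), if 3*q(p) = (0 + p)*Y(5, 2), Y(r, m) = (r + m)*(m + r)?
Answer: 3/13349333 ≈ 2.2473e-7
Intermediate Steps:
Y(r, m) = (m + r)² (Y(r, m) = (m + r)*(m + r) = (m + r)²)
q(p) = 49*p/3 (q(p) = ((0 + p)*(2 + 5)²)/3 = (p*7²)/3 = (p*49)/3 = (49*p)/3 = 49*p/3)
1/(q(-2248) + 4486495) = 1/((49/3)*(-2248) + 4486495) = 1/(-110152/3 + 4486495) = 1/(13349333/3) = 3/13349333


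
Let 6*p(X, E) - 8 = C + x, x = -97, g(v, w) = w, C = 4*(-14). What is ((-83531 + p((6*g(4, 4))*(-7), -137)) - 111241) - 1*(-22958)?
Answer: -1031029/6 ≈ -1.7184e+5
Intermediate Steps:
C = -56
p(X, E) = -145/6 (p(X, E) = 4/3 + (-56 - 97)/6 = 4/3 + (⅙)*(-153) = 4/3 - 51/2 = -145/6)
((-83531 + p((6*g(4, 4))*(-7), -137)) - 111241) - 1*(-22958) = ((-83531 - 145/6) - 111241) - 1*(-22958) = (-501331/6 - 111241) + 22958 = -1168777/6 + 22958 = -1031029/6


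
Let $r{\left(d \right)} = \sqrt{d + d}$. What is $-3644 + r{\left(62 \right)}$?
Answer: $-3644 + 2 \sqrt{31} \approx -3632.9$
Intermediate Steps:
$r{\left(d \right)} = \sqrt{2} \sqrt{d}$ ($r{\left(d \right)} = \sqrt{2 d} = \sqrt{2} \sqrt{d}$)
$-3644 + r{\left(62 \right)} = -3644 + \sqrt{2} \sqrt{62} = -3644 + 2 \sqrt{31}$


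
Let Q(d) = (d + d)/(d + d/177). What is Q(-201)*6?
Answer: 1062/89 ≈ 11.933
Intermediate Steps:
Q(d) = 177/89 (Q(d) = (2*d)/(d + d*(1/177)) = (2*d)/(d + d/177) = (2*d)/((178*d/177)) = (2*d)*(177/(178*d)) = 177/89)
Q(-201)*6 = (177/89)*6 = 1062/89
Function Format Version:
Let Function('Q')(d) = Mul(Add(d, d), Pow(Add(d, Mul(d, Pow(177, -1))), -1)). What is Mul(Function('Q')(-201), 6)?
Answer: Rational(1062, 89) ≈ 11.933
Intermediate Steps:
Function('Q')(d) = Rational(177, 89) (Function('Q')(d) = Mul(Mul(2, d), Pow(Add(d, Mul(d, Rational(1, 177))), -1)) = Mul(Mul(2, d), Pow(Add(d, Mul(Rational(1, 177), d)), -1)) = Mul(Mul(2, d), Pow(Mul(Rational(178, 177), d), -1)) = Mul(Mul(2, d), Mul(Rational(177, 178), Pow(d, -1))) = Rational(177, 89))
Mul(Function('Q')(-201), 6) = Mul(Rational(177, 89), 6) = Rational(1062, 89)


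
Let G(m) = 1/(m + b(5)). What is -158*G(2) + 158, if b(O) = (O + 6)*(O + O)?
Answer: 8769/56 ≈ 156.59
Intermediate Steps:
b(O) = 2*O*(6 + O) (b(O) = (6 + O)*(2*O) = 2*O*(6 + O))
G(m) = 1/(110 + m) (G(m) = 1/(m + 2*5*(6 + 5)) = 1/(m + 2*5*11) = 1/(m + 110) = 1/(110 + m))
-158*G(2) + 158 = -158/(110 + 2) + 158 = -158/112 + 158 = -158*1/112 + 158 = -79/56 + 158 = 8769/56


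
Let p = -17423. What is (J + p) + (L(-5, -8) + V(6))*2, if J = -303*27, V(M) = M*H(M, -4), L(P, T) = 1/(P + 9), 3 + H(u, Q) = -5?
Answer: -51399/2 ≈ -25700.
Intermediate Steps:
H(u, Q) = -8 (H(u, Q) = -3 - 5 = -8)
L(P, T) = 1/(9 + P)
V(M) = -8*M (V(M) = M*(-8) = -8*M)
J = -8181
(J + p) + (L(-5, -8) + V(6))*2 = (-8181 - 17423) + (1/(9 - 5) - 8*6)*2 = -25604 + (1/4 - 48)*2 = -25604 + (¼ - 48)*2 = -25604 - 191/4*2 = -25604 - 191/2 = -51399/2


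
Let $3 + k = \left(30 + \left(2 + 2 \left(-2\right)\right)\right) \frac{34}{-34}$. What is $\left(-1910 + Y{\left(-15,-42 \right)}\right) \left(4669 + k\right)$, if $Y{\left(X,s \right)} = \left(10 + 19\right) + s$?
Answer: $-8918874$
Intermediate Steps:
$Y{\left(X,s \right)} = 29 + s$
$k = -31$ ($k = -3 + \left(30 + \left(2 + 2 \left(-2\right)\right)\right) \frac{34}{-34} = -3 + \left(30 + \left(2 - 4\right)\right) 34 \left(- \frac{1}{34}\right) = -3 + \left(30 - 2\right) \left(-1\right) = -3 + 28 \left(-1\right) = -3 - 28 = -31$)
$\left(-1910 + Y{\left(-15,-42 \right)}\right) \left(4669 + k\right) = \left(-1910 + \left(29 - 42\right)\right) \left(4669 - 31\right) = \left(-1910 - 13\right) 4638 = \left(-1923\right) 4638 = -8918874$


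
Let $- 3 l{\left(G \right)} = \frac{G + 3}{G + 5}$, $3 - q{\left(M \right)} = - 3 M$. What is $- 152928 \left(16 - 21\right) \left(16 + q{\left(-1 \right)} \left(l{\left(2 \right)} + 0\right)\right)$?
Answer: $12234240$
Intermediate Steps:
$q{\left(M \right)} = 3 + 3 M$ ($q{\left(M \right)} = 3 - - 3 M = 3 + 3 M$)
$l{\left(G \right)} = - \frac{3 + G}{3 \left(5 + G\right)}$ ($l{\left(G \right)} = - \frac{\left(G + 3\right) \frac{1}{G + 5}}{3} = - \frac{\left(3 + G\right) \frac{1}{5 + G}}{3} = - \frac{\frac{1}{5 + G} \left(3 + G\right)}{3} = - \frac{3 + G}{3 \left(5 + G\right)}$)
$- 152928 \left(16 - 21\right) \left(16 + q{\left(-1 \right)} \left(l{\left(2 \right)} + 0\right)\right) = - 152928 \left(16 - 21\right) \left(16 + \left(3 + 3 \left(-1\right)\right) \left(\frac{-3 - 2}{3 \left(5 + 2\right)} + 0\right)\right) = - 152928 \left(- 5 \left(16 + \left(3 - 3\right) \left(\frac{-3 - 2}{3 \cdot 7} + 0\right)\right)\right) = - 152928 \left(- 5 \left(16 + 0 \left(\frac{1}{3} \cdot \frac{1}{7} \left(-5\right) + 0\right)\right)\right) = - 152928 \left(- 5 \left(16 + 0 \left(- \frac{5}{21} + 0\right)\right)\right) = - 152928 \left(- 5 \left(16 + 0 \left(- \frac{5}{21}\right)\right)\right) = - 152928 \left(- 5 \left(16 + 0\right)\right) = - 152928 \left(\left(-5\right) 16\right) = \left(-152928\right) \left(-80\right) = 12234240$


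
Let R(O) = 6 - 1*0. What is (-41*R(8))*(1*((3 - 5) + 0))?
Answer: 492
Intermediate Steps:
R(O) = 6 (R(O) = 6 + 0 = 6)
(-41*R(8))*(1*((3 - 5) + 0)) = (-41*6)*(1*((3 - 5) + 0)) = -246*(-2 + 0) = -246*(-2) = 492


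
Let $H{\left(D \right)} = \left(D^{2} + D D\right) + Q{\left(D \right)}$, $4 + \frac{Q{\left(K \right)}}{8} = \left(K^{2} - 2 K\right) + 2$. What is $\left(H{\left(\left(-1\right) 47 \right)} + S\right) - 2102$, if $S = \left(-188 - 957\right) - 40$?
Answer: $19539$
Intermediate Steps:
$Q{\left(K \right)} = -16 - 16 K + 8 K^{2}$ ($Q{\left(K \right)} = -32 + 8 \left(\left(K^{2} - 2 K\right) + 2\right) = -32 + 8 \left(2 + K^{2} - 2 K\right) = -32 + \left(16 - 16 K + 8 K^{2}\right) = -16 - 16 K + 8 K^{2}$)
$H{\left(D \right)} = -16 - 16 D + 10 D^{2}$ ($H{\left(D \right)} = \left(D^{2} + D D\right) - \left(16 - 8 D^{2} + 16 D\right) = \left(D^{2} + D^{2}\right) - \left(16 - 8 D^{2} + 16 D\right) = 2 D^{2} - \left(16 - 8 D^{2} + 16 D\right) = -16 - 16 D + 10 D^{2}$)
$S = -1185$ ($S = -1145 - 40 = -1185$)
$\left(H{\left(\left(-1\right) 47 \right)} + S\right) - 2102 = \left(\left(-16 - 16 \left(\left(-1\right) 47\right) + 10 \left(\left(-1\right) 47\right)^{2}\right) - 1185\right) - 2102 = \left(\left(-16 - -752 + 10 \left(-47\right)^{2}\right) - 1185\right) - 2102 = \left(\left(-16 + 752 + 10 \cdot 2209\right) - 1185\right) - 2102 = \left(\left(-16 + 752 + 22090\right) - 1185\right) - 2102 = \left(22826 - 1185\right) - 2102 = 21641 - 2102 = 19539$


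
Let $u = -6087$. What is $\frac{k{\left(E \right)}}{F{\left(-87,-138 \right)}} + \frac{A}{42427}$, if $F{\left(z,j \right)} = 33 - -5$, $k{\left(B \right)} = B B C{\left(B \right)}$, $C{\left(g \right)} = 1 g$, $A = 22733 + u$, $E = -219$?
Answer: $- \frac{115537885}{418} \approx -2.7641 \cdot 10^{5}$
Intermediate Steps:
$A = 16646$ ($A = 22733 - 6087 = 16646$)
$C{\left(g \right)} = g$
$k{\left(B \right)} = B^{3}$ ($k{\left(B \right)} = B B B = B^{2} B = B^{3}$)
$F{\left(z,j \right)} = 38$ ($F{\left(z,j \right)} = 33 + 5 = 38$)
$\frac{k{\left(E \right)}}{F{\left(-87,-138 \right)}} + \frac{A}{42427} = \frac{\left(-219\right)^{3}}{38} + \frac{16646}{42427} = \left(-10503459\right) \frac{1}{38} + 16646 \cdot \frac{1}{42427} = - \frac{10503459}{38} + \frac{82}{209} = - \frac{115537885}{418}$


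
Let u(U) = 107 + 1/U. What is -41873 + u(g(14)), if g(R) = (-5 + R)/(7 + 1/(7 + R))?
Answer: -7893626/189 ≈ -41765.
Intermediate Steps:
g(R) = (-5 + R)/(7 + 1/(7 + R))
-41873 + u(g(14)) = -41873 + (107 + 1/((-35 + 14² + 2*14)/(50 + 7*14))) = -41873 + (107 + 1/((-35 + 196 + 28)/(50 + 98))) = -41873 + (107 + 1/(189/148)) = -41873 + (107 + 148/189) = -41873 + 20371/189 = -7893626/189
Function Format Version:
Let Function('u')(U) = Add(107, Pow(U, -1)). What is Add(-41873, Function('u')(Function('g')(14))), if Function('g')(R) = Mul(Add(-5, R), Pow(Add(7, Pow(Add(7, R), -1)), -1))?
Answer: Rational(-7893626, 189) ≈ -41765.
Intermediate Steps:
Function('g')(R) = Mul(Pow(Add(7, Pow(Add(7, R), -1)), -1), Add(-5, R))
Add(-41873, Function('u')(Function('g')(14))) = Add(-41873, Add(107, Pow(Mul(Pow(Add(50, Mul(7, 14)), -1), Add(-35, Pow(14, 2), Mul(2, 14))), -1))) = Add(-41873, Add(107, Pow(Mul(Pow(Add(50, 98), -1), Add(-35, 196, 28)), -1))) = Add(-41873, Add(107, Pow(Mul(Pow(148, -1), 189), -1))) = Add(-41873, Add(107, Pow(Mul(Rational(1, 148), 189), -1))) = Add(-41873, Add(107, Pow(Rational(189, 148), -1))) = Add(-41873, Add(107, Rational(148, 189))) = Add(-41873, Rational(20371, 189)) = Rational(-7893626, 189)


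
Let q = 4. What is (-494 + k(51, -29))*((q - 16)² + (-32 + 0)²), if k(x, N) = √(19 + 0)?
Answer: -576992 + 1168*√19 ≈ -5.7190e+5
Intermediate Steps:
k(x, N) = √19
(-494 + k(51, -29))*((q - 16)² + (-32 + 0)²) = (-494 + √19)*((4 - 16)² + (-32 + 0)²) = (-494 + √19)*((-12)² + (-32)²) = (-494 + √19)*(144 + 1024) = (-494 + √19)*1168 = -576992 + 1168*√19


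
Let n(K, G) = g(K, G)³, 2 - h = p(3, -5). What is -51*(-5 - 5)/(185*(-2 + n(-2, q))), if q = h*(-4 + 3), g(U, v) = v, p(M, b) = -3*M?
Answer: -102/49321 ≈ -0.0020681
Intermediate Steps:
h = 11 (h = 2 - (-3)*3 = 2 - 1*(-9) = 2 + 9 = 11)
q = -11 (q = 11*(-4 + 3) = 11*(-1) = -11)
n(K, G) = G³
-51*(-5 - 5)/(185*(-2 + n(-2, q))) = -51*(-5 - 5)/(185*(-2 + (-11)³)) = -51*(-2/(37*(-2 - 1331))) = -51/(185*(-1333*(-⅒))) = -51/(185*(1333/10)) = -51/49321/2 = -51*2/49321 = -102/49321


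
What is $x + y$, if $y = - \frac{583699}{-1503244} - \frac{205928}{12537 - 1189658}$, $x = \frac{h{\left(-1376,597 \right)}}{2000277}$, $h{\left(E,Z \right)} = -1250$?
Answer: $\frac{1991352957414885047}{3539490312570305148} \approx 0.56261$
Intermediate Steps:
$x = - \frac{1250}{2000277} \approx -0.00062491$
$y = \frac{996644381011}{1769500080524}$ ($y = \left(-583699\right) \left(- \frac{1}{1503244}\right) - \frac{205928}{12537 - 1189658} = \frac{583699}{1503244} - \frac{205928}{-1177121} = \frac{583699}{1503244} - - \frac{205928}{1177121} = \frac{583699}{1503244} + \frac{205928}{1177121} = \frac{996644381011}{1769500080524} \approx 0.56324$)
$x + y = - \frac{1250}{2000277} + \frac{996644381011}{1769500080524} = \frac{1991352957414885047}{3539490312570305148}$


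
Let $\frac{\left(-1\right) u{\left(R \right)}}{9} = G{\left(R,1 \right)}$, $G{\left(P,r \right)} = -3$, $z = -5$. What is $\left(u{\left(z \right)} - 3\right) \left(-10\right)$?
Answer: $-240$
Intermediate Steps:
$u{\left(R \right)} = 27$ ($u{\left(R \right)} = \left(-9\right) \left(-3\right) = 27$)
$\left(u{\left(z \right)} - 3\right) \left(-10\right) = \left(27 - 3\right) \left(-10\right) = 24 \left(-10\right) = -240$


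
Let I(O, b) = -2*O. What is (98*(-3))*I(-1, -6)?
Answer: -588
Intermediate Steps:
(98*(-3))*I(-1, -6) = (98*(-3))*(-2*(-1)) = -294*2 = -588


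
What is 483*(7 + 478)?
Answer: 234255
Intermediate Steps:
483*(7 + 478) = 483*485 = 234255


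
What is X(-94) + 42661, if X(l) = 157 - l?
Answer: 42912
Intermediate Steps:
X(-94) + 42661 = (157 - 1*(-94)) + 42661 = (157 + 94) + 42661 = 251 + 42661 = 42912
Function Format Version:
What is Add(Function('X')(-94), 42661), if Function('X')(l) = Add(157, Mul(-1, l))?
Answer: 42912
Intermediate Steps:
Add(Function('X')(-94), 42661) = Add(Add(157, Mul(-1, -94)), 42661) = Add(Add(157, 94), 42661) = Add(251, 42661) = 42912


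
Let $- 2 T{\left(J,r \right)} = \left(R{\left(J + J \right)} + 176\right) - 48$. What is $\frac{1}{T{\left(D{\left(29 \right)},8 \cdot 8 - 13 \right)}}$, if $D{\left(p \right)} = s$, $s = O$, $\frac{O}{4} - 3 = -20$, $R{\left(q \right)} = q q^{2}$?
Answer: $\frac{1}{1257664} \approx 7.9512 \cdot 10^{-7}$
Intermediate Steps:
$R{\left(q \right)} = q^{3}$
$O = -68$ ($O = 12 + 4 \left(-20\right) = 12 - 80 = -68$)
$s = -68$
$D{\left(p \right)} = -68$
$T{\left(J,r \right)} = -64 - 4 J^{3}$ ($T{\left(J,r \right)} = - \frac{\left(\left(J + J\right)^{3} + 176\right) - 48}{2} = - \frac{\left(\left(2 J\right)^{3} + 176\right) - 48}{2} = - \frac{\left(8 J^{3} + 176\right) - 48}{2} = - \frac{\left(176 + 8 J^{3}\right) - 48}{2} = - \frac{128 + 8 J^{3}}{2} = -64 - 4 J^{3}$)
$\frac{1}{T{\left(D{\left(29 \right)},8 \cdot 8 - 13 \right)}} = \frac{1}{-64 - 4 \left(-68\right)^{3}} = \frac{1}{-64 - -1257728} = \frac{1}{-64 + 1257728} = \frac{1}{1257664}$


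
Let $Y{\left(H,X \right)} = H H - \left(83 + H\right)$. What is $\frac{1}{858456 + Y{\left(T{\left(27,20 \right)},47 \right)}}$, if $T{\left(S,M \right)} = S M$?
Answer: $\frac{1}{1149433} \approx 8.6999 \cdot 10^{-7}$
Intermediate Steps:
$T{\left(S,M \right)} = M S$
$Y{\left(H,X \right)} = -83 + H^{2} - H$ ($Y{\left(H,X \right)} = H^{2} - \left(83 + H\right) = -83 + H^{2} - H$)
$\frac{1}{858456 + Y{\left(T{\left(27,20 \right)},47 \right)}} = \frac{1}{858456 - \left(83 - 291600 + 540\right)} = \frac{1}{858456 - \left(623 - 291600\right)} = \frac{1}{858456 - -290977} = \frac{1}{858456 + 290977} = \frac{1}{1149433}$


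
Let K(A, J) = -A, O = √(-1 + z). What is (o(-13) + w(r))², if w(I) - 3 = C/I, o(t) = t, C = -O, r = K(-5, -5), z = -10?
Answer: (50 + I*√11)²/25 ≈ 99.56 + 13.266*I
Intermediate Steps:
O = I*√11 (O = √(-1 - 10) = √(-11) = I*√11 ≈ 3.3166*I)
r = 5 (r = -1*(-5) = 5)
C = -I*√11 ≈ -3.3166*I
w(I) = 3 - I*√11/I (w(I) = 3 + (-I*√11)/I = 3 - I*√11/I)
(o(-13) + w(r))² = (-13 + (3 - 1*I*√11/5))² = (-13 + (3 - 1*I*√11*⅕))² = (-13 + (3 - I*√11/5))² = (-10 - I*√11/5)²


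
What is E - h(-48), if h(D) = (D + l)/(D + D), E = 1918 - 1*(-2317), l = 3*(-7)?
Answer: 135497/32 ≈ 4234.3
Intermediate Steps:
l = -21
E = 4235 (E = 1918 + 2317 = 4235)
h(D) = (-21 + D)/(2*D) (h(D) = (D - 21)/(D + D) = (-21 + D)/((2*D)) = (-21 + D)*(1/(2*D)) = (-21 + D)/(2*D))
E - h(-48) = 4235 - (-21 - 48)/(2*(-48)) = 4235 - (-1)*(-69)/(2*48) = 4235 - 1*23/32 = 4235 - 23/32 = 135497/32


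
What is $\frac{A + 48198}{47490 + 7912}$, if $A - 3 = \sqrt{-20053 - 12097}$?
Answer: $\frac{48201}{55402} + \frac{5 i \sqrt{1286}}{55402} \approx 0.87002 + 0.0032364 i$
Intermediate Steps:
$A = 3 + 5 i \sqrt{1286}$ ($A = 3 + \sqrt{-20053 - 12097} = 3 + \sqrt{-32150} = 3 + 5 i \sqrt{1286} \approx 3.0 + 179.3 i$)
$\frac{A + 48198}{47490 + 7912} = \frac{\left(3 + 5 i \sqrt{1286}\right) + 48198}{47490 + 7912} = \frac{48201 + 5 i \sqrt{1286}}{55402} = \left(48201 + 5 i \sqrt{1286}\right) \frac{1}{55402} = \frac{48201}{55402} + \frac{5 i \sqrt{1286}}{55402}$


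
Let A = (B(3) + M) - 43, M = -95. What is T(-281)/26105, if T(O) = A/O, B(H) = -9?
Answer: 147/7335505 ≈ 2.0040e-5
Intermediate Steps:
A = -147 (A = (-9 - 95) - 43 = -104 - 43 = -147)
T(O) = -147/O
T(-281)/26105 = -147/(-281)/26105 = -147*(-1/281)*(1/26105) = (147/281)*(1/26105) = 147/7335505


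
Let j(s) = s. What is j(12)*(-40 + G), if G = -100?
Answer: -1680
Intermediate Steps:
j(12)*(-40 + G) = 12*(-40 - 100) = 12*(-140) = -1680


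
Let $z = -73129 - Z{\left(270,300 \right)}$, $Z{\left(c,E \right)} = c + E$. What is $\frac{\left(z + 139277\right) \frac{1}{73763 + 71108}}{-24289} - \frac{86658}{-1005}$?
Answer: $\frac{101643217906404}{1178788525865} \approx 86.227$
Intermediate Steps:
$Z{\left(c,E \right)} = E + c$
$z = -73699$ ($z = -73129 - \left(300 + 270\right) = -73129 - 570 = -73699$)
$\frac{\left(z + 139277\right) \frac{1}{73763 + 71108}}{-24289} - \frac{86658}{-1005} = \frac{\left(-73699 + 139277\right) \frac{1}{73763 + 71108}}{-24289} - \frac{86658}{-1005} = \frac{65578}{144871} \left(- \frac{1}{24289}\right) - - \frac{28886}{335} = 65578 \cdot \frac{1}{144871} \left(- \frac{1}{24289}\right) + \frac{28886}{335} = \frac{65578}{144871} \left(- \frac{1}{24289}\right) + \frac{28886}{335} = - \frac{65578}{3518771719} + \frac{28886}{335} = \frac{101643217906404}{1178788525865}$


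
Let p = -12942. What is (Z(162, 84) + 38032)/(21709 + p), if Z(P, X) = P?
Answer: 38194/8767 ≈ 4.3566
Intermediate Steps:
(Z(162, 84) + 38032)/(21709 + p) = (162 + 38032)/(21709 - 12942) = 38194/8767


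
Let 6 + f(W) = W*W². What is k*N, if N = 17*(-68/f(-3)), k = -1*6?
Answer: -2312/11 ≈ -210.18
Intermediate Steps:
f(W) = -6 + W³ (f(W) = -6 + W*W² = -6 + W³)
k = -6
N = 1156/33 (N = 17*(-68/(-6 + (-3)³)) = 17*(-68/(-6 - 27)) = 17*(-68/(-33)) = 17*(-68*(-1/33)) = 17*(68/33) = 1156/33 ≈ 35.030)
k*N = -6*1156/33 = -2312/11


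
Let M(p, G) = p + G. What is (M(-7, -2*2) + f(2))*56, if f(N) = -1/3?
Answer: -1904/3 ≈ -634.67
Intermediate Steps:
f(N) = -1/3 (f(N) = -1*1/3 = -1/3)
M(p, G) = G + p
(M(-7, -2*2) + f(2))*56 = ((-2*2 - 7) - 1/3)*56 = ((-4 - 7) - 1/3)*56 = (-11 - 1/3)*56 = -34/3*56 = -1904/3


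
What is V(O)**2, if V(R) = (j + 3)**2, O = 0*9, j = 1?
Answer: 256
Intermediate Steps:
O = 0
V(R) = 16 (V(R) = (1 + 3)**2 = 4**2 = 16)
V(O)**2 = 16**2 = 256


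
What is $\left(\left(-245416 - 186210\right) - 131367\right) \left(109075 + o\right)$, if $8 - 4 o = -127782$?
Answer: $- \frac{158789360685}{2} \approx -7.9395 \cdot 10^{10}$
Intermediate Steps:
$o = \frac{63895}{2}$ ($o = 2 - - \frac{63891}{2} = 2 + \frac{63891}{2} = \frac{63895}{2} \approx 31948.0$)
$\left(\left(-245416 - 186210\right) - 131367\right) \left(109075 + o\right) = \left(\left(-245416 - 186210\right) - 131367\right) \left(109075 + \frac{63895}{2}\right) = \left(\left(-245416 - 186210\right) - 131367\right) \frac{282045}{2} = \left(-431626 - 131367\right) \frac{282045}{2} = \left(-562993\right) \frac{282045}{2} = - \frac{158789360685}{2}$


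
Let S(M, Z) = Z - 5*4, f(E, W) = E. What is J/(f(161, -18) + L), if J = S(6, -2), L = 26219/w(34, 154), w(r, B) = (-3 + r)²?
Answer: -10571/90470 ≈ -0.11685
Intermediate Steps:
S(M, Z) = -20 + Z (S(M, Z) = Z - 20 = -20 + Z)
L = 26219/961 (L = 26219/((-3 + 34)²) = 26219/(31²) = 26219/961 ≈ 27.283)
J = -22 (J = -20 - 2 = -22)
J/(f(161, -18) + L) = -22/(161 + 26219/961) = -22/(180940/961) = (961/180940)*(-22) = -10571/90470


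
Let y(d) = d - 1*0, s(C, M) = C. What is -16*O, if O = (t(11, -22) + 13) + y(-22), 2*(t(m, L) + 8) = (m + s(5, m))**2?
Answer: -1776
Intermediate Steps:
y(d) = d (y(d) = d + 0 = d)
t(m, L) = -8 + (5 + m)**2/2 (t(m, L) = -8 + (m + 5)**2/2 = -8 + (5 + m)**2/2)
O = 111 (O = ((-8 + (5 + 11)**2/2) + 13) - 22 = ((-8 + (1/2)*16**2) + 13) - 22 = ((-8 + (1/2)*256) + 13) - 22 = ((-8 + 128) + 13) - 22 = (120 + 13) - 22 = 133 - 22 = 111)
-16*O = -16*111 = -1776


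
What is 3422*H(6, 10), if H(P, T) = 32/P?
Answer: 54752/3 ≈ 18251.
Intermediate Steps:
3422*H(6, 10) = 3422*(32/6) = 3422*(32*(1/6)) = 3422*(16/3) = 54752/3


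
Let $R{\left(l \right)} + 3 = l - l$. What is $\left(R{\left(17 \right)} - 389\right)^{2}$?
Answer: $153664$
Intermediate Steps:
$R{\left(l \right)} = -3$ ($R{\left(l \right)} = -3 + \left(l - l\right) = -3 + 0 = -3$)
$\left(R{\left(17 \right)} - 389\right)^{2} = \left(-3 - 389\right)^{2} = \left(-392\right)^{2} = 153664$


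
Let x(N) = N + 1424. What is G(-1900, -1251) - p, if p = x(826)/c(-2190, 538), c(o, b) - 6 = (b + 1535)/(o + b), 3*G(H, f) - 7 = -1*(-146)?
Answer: -368579/871 ≈ -423.17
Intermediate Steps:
x(N) = 1424 + N
G(H, f) = 51 (G(H, f) = 7/3 + (-1*(-146))/3 = 7/3 + (⅓)*146 = 7/3 + 146/3 = 51)
c(o, b) = 6 + (1535 + b)/(b + o) (c(o, b) = 6 + (b + 1535)/(o + b) = 6 + (1535 + b)/(b + o))
p = 413000/871 (p = (1424 + 826)/(((1535 + 6*(-2190) + 7*538)/(538 - 2190))) = 2250/(((1535 - 13140 + 3766)/(-1652))) = 2250/((-1/1652*(-7839))) = 2250/(7839/1652) = 2250*(1652/7839) = 413000/871 ≈ 474.17)
G(-1900, -1251) - p = 51 - 1*413000/871 = 51 - 413000/871 = -368579/871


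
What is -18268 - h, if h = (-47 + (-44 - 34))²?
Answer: -33893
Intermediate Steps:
h = 15625 (h = (-47 - 78)² = (-125)² = 15625)
-18268 - h = -18268 - 1*15625 = -18268 - 15625 = -33893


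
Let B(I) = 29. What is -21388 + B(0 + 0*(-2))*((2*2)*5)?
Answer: -20808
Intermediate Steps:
-21388 + B(0 + 0*(-2))*((2*2)*5) = -21388 + 29*((2*2)*5) = -21388 + 29*(4*5) = -21388 + 29*20 = -21388 + 580 = -20808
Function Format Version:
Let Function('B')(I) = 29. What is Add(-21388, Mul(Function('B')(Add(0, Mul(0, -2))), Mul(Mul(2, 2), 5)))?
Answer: -20808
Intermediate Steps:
Add(-21388, Mul(Function('B')(Add(0, Mul(0, -2))), Mul(Mul(2, 2), 5))) = Add(-21388, Mul(29, Mul(Mul(2, 2), 5))) = Add(-21388, Mul(29, Mul(4, 5))) = Add(-21388, Mul(29, 20)) = Add(-21388, 580) = -20808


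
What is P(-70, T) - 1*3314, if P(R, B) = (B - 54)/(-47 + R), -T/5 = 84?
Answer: -129088/39 ≈ -3309.9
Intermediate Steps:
T = -420 (T = -5*84 = -420)
P(R, B) = (-54 + B)/(-47 + R)
P(-70, T) - 1*3314 = (-54 - 420)/(-47 - 70) - 1*3314 = -474/(-117) - 3314 = -1/117*(-474) - 3314 = 158/39 - 3314 = -129088/39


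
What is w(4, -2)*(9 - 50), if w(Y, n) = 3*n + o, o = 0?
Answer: 246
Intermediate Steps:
w(Y, n) = 3*n (w(Y, n) = 3*n + 0 = 3*n)
w(4, -2)*(9 - 50) = (3*(-2))*(9 - 50) = -6*(-41) = 246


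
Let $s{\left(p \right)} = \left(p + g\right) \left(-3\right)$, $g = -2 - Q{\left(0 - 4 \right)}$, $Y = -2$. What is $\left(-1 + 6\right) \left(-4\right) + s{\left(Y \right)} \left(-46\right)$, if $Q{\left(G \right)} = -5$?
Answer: $118$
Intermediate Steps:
$g = 3$ ($g = -2 - -5 = -2 + 5 = 3$)
$s{\left(p \right)} = -9 - 3 p$ ($s{\left(p \right)} = \left(p + 3\right) \left(-3\right) = \left(3 + p\right) \left(-3\right) = -9 - 3 p$)
$\left(-1 + 6\right) \left(-4\right) + s{\left(Y \right)} \left(-46\right) = \left(-1 + 6\right) \left(-4\right) + \left(-9 - -6\right) \left(-46\right) = 5 \left(-4\right) + \left(-9 + 6\right) \left(-46\right) = -20 - -138 = -20 + 138 = 118$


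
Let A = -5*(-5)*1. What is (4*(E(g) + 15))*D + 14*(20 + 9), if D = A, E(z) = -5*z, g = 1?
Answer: 1406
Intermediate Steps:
A = 25 (A = 25*1 = 25)
D = 25
(4*(E(g) + 15))*D + 14*(20 + 9) = (4*(-5*1 + 15))*25 + 14*(20 + 9) = (4*(-5 + 15))*25 + 14*29 = (4*10)*25 + 406 = 40*25 + 406 = 1000 + 406 = 1406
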